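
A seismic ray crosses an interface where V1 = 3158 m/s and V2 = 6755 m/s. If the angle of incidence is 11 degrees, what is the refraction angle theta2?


sin(theta1) = sin(11 deg) = 0.190809
sin(theta2) = V2/V1 * sin(theta1) = 6755/3158 * 0.190809 = 0.408143
theta2 = arcsin(0.408143) = 24.0882 degrees

24.0882


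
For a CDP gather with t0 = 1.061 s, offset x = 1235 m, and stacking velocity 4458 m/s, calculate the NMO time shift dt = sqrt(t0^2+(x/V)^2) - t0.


x/Vnmo = 1235/4458 = 0.27703
(x/Vnmo)^2 = 0.076746
t0^2 = 1.125721
sqrt(1.125721 + 0.076746) = 1.09657
dt = 1.09657 - 1.061 = 0.03557

0.03557


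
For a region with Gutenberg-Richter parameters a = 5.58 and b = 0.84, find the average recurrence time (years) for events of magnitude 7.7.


log10(N) = 5.58 - 0.84*7.7 = -0.888
N = 10^-0.888 = 0.12942
T = 1/N = 1/0.12942 = 7.7268 years

7.7268


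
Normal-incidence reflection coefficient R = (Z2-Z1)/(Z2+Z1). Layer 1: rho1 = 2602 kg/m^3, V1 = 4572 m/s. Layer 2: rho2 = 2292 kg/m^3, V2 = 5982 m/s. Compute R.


Z1 = 2602 * 4572 = 11896344
Z2 = 2292 * 5982 = 13710744
R = (13710744 - 11896344) / (13710744 + 11896344) = 1814400 / 25607088 = 0.0709

0.0709


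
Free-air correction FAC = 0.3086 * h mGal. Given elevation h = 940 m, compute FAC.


FAC = 0.3086 * h
= 0.3086 * 940
= 290.084 mGal

290.084


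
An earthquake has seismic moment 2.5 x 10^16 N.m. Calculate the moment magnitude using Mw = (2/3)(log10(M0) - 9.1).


log10(M0) = log10(2.5 x 10^16) = 16.3979
Mw = 2/3 * (16.3979 - 9.1)
= 2/3 * 7.2979
= 4.87

4.87


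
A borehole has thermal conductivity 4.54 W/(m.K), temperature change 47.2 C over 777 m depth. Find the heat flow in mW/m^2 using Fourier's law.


q = k * dT / dz * 1000
= 4.54 * 47.2 / 777 * 1000
= 0.275789 * 1000
= 275.7889 mW/m^2

275.7889


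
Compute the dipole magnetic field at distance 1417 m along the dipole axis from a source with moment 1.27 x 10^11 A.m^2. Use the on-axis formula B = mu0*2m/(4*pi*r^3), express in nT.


m = 1.27 x 10^11 = 127000000000 A.m^2
2m = 254000000000 A.m^2
r^3 = 1417^3 = 2845178713
B = (4pi*10^-7) * 254000000000 / (4*pi * 2845178713) * 1e9
= 319185.813605 / 35753570171.64 * 1e9
= 8927.383 nT

8927.383


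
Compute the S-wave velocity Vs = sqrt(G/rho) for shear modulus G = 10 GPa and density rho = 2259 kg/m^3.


Convert G to Pa: G = 10e9 Pa
Compute G/rho = 10e9 / 2259 = 4426737.4945
Vs = sqrt(4426737.4945) = 2103.98 m/s

2103.98


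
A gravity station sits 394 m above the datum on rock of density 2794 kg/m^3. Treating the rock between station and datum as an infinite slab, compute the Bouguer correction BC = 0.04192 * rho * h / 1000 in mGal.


BC = 0.04192 * rho * h / 1000
= 0.04192 * 2794 * 394 / 1000
= 46.147 mGal

46.147


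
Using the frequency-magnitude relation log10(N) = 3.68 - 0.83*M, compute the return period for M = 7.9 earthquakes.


log10(N) = 3.68 - 0.83*7.9 = -2.877
N = 10^-2.877 = 0.001327
T = 1/N = 1/0.001327 = 753.3556 years

753.3556


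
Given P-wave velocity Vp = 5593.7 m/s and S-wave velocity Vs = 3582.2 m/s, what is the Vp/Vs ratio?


Vp/Vs = 5593.7 / 3582.2
= 1.5615

1.5615


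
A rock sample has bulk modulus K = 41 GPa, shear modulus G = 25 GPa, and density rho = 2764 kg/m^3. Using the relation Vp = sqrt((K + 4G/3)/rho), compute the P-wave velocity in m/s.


First compute the effective modulus:
K + 4G/3 = 41e9 + 4*25e9/3 = 74333333333.33 Pa
Then divide by density:
74333333333.33 / 2764 = 26893391.2205 Pa/(kg/m^3)
Take the square root:
Vp = sqrt(26893391.2205) = 5185.88 m/s

5185.88


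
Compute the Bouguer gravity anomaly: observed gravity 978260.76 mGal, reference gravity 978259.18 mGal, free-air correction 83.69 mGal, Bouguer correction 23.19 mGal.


BA = g_obs - g_ref + FAC - BC
= 978260.76 - 978259.18 + 83.69 - 23.19
= 62.08 mGal

62.08


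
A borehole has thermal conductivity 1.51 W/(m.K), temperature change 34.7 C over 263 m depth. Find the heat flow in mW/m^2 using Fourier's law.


q = k * dT / dz * 1000
= 1.51 * 34.7 / 263 * 1000
= 0.199228 * 1000
= 199.2281 mW/m^2

199.2281


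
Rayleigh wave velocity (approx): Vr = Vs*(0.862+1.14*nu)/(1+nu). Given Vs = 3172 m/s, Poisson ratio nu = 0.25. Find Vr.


Numerator factor = 0.862 + 1.14*0.25 = 1.147
Denominator = 1 + 0.25 = 1.25
Vr = 3172 * 1.147 / 1.25 = 2910.63 m/s

2910.63


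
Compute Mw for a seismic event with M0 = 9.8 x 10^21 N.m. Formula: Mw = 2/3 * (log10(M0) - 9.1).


log10(M0) = log10(9.8 x 10^21) = 21.9912
Mw = 2/3 * (21.9912 - 9.1)
= 2/3 * 12.8912
= 8.59

8.59


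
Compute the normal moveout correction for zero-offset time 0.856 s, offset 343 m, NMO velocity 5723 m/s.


x/Vnmo = 343/5723 = 0.059934
(x/Vnmo)^2 = 0.003592
t0^2 = 0.732736
sqrt(0.732736 + 0.003592) = 0.858096
dt = 0.858096 - 0.856 = 0.002096

0.002096


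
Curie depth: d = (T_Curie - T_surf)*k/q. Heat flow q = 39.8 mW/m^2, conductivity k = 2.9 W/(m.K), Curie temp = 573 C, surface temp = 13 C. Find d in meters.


T_Curie - T_surf = 573 - 13 = 560 C
Convert q to W/m^2: 39.8 mW/m^2 = 0.0398 W/m^2
d = 560 * 2.9 / 0.0398 = 40804.02 m

40804.02


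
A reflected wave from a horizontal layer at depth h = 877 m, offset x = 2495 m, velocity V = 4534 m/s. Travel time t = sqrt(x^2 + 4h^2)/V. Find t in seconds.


x^2 + 4h^2 = 2495^2 + 4*877^2 = 6225025 + 3076516 = 9301541
sqrt(9301541) = 3049.8428
t = 3049.8428 / 4534 = 0.6727 s

0.6727


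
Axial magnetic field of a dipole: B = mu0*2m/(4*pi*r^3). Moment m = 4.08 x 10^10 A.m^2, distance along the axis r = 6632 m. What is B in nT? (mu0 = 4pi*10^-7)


m = 4.08 x 10^10 = 40800000000 A.m^2
2m = 81600000000 A.m^2
r^3 = 6632^3 = 291698067968
B = (4pi*10^-7) * 81600000000 / (4*pi * 291698067968) * 1e9
= 102541.584213 / 3665586029578.42 * 1e9
= 27.9741 nT

27.9741


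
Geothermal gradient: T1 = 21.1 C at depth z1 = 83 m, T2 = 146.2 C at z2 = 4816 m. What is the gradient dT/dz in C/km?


dT = 146.2 - 21.1 = 125.1 C
dz = 4816 - 83 = 4733 m
gradient = dT/dz * 1000 = 125.1/4733 * 1000 = 26.4314 C/km

26.4314


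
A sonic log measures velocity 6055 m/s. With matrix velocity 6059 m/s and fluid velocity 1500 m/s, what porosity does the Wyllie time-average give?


1/V - 1/Vm = 1/6055 - 1/6059 = 1.1e-07
1/Vf - 1/Vm = 1/1500 - 1/6059 = 0.00050162
phi = 1.1e-07 / 0.00050162 = 0.0002

2.000000e-04


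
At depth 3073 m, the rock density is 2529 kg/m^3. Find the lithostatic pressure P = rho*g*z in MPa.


P = rho * g * z / 1e6
= 2529 * 9.81 * 3073 / 1e6
= 76239562.77 / 1e6
= 76.2396 MPa

76.2396


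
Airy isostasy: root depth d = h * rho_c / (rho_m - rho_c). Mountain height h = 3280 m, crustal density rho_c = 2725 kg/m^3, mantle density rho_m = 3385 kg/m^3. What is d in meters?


rho_m - rho_c = 3385 - 2725 = 660
d = 3280 * 2725 / 660
= 8938000 / 660
= 13542.42 m

13542.42


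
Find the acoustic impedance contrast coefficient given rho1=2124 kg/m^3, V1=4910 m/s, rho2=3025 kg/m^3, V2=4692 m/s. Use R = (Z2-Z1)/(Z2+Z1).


Z1 = 2124 * 4910 = 10428840
Z2 = 3025 * 4692 = 14193300
R = (14193300 - 10428840) / (14193300 + 10428840) = 3764460 / 24622140 = 0.1529

0.1529


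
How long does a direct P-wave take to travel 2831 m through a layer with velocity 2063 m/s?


t = x / V
= 2831 / 2063
= 1.3723 s

1.3723


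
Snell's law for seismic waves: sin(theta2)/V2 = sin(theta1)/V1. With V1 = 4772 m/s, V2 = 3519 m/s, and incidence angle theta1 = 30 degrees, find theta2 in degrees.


sin(theta1) = sin(30 deg) = 0.5
sin(theta2) = V2/V1 * sin(theta1) = 3519/4772 * 0.5 = 0.368713
theta2 = arcsin(0.368713) = 21.6363 degrees

21.6363


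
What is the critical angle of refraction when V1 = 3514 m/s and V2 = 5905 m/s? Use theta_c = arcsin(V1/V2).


V1/V2 = 3514/5905 = 0.595089
theta_c = arcsin(0.595089) = 36.519 degrees

36.519


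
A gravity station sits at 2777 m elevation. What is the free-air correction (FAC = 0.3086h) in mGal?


FAC = 0.3086 * h
= 0.3086 * 2777
= 856.9822 mGal

856.9822


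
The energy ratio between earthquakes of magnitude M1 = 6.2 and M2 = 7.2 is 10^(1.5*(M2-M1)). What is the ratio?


M2 - M1 = 7.2 - 6.2 = 1.0
1.5 * 1.0 = 1.5
ratio = 10^1.5 = 31.62

31.62


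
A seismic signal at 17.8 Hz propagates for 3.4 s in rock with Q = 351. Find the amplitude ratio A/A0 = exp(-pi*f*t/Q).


pi*f*t/Q = pi*17.8*3.4/351 = 0.541679
A/A0 = exp(-0.541679) = 0.581771

0.581771


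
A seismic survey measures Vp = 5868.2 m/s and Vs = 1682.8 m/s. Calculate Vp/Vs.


Vp/Vs = 5868.2 / 1682.8
= 3.4872

3.4872


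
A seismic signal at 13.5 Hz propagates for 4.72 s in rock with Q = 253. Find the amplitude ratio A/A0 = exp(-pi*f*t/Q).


pi*f*t/Q = pi*13.5*4.72/253 = 0.791234
A/A0 = exp(-0.791234) = 0.453285

0.453285


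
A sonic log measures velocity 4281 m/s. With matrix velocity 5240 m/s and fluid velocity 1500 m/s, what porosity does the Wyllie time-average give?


1/V - 1/Vm = 1/4281 - 1/5240 = 4.275e-05
1/Vf - 1/Vm = 1/1500 - 1/5240 = 0.00047583
phi = 4.275e-05 / 0.00047583 = 0.0898

0.0898


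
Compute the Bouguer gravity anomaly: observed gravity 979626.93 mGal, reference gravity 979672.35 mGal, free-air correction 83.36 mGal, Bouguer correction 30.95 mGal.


BA = g_obs - g_ref + FAC - BC
= 979626.93 - 979672.35 + 83.36 - 30.95
= 6.99 mGal

6.99


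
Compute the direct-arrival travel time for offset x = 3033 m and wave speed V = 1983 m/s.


t = x / V
= 3033 / 1983
= 1.5295 s

1.5295


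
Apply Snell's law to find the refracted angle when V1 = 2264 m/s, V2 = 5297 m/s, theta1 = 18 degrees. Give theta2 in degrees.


sin(theta1) = sin(18 deg) = 0.309017
sin(theta2) = V2/V1 * sin(theta1) = 5297/2264 * 0.309017 = 0.722996
theta2 = arcsin(0.722996) = 46.3024 degrees

46.3024


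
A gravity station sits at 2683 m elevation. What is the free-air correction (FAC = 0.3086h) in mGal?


FAC = 0.3086 * h
= 0.3086 * 2683
= 827.9738 mGal

827.9738


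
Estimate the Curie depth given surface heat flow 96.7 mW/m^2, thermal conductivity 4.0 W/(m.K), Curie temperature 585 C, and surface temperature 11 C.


T_Curie - T_surf = 585 - 11 = 574 C
Convert q to W/m^2: 96.7 mW/m^2 = 0.0967 W/m^2
d = 574 * 4.0 / 0.0967 = 23743.54 m

23743.54


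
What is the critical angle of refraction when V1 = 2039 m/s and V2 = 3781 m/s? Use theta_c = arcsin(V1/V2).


V1/V2 = 2039/3781 = 0.539275
theta_c = arcsin(0.539275) = 32.6343 degrees

32.6343


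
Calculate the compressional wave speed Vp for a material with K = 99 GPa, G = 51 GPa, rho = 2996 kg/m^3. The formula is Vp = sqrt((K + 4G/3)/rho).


First compute the effective modulus:
K + 4G/3 = 99e9 + 4*51e9/3 = 167000000000.0 Pa
Then divide by density:
167000000000.0 / 2996 = 55740987.984 Pa/(kg/m^3)
Take the square root:
Vp = sqrt(55740987.984) = 7465.99 m/s

7465.99


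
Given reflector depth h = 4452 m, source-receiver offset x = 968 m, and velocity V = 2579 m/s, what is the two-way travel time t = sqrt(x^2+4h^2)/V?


x^2 + 4h^2 = 968^2 + 4*4452^2 = 937024 + 79281216 = 80218240
sqrt(80218240) = 8956.4636
t = 8956.4636 / 2579 = 3.4728 s

3.4728


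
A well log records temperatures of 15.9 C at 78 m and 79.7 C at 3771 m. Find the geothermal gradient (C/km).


dT = 79.7 - 15.9 = 63.8 C
dz = 3771 - 78 = 3693 m
gradient = dT/dz * 1000 = 63.8/3693 * 1000 = 17.2759 C/km

17.2759


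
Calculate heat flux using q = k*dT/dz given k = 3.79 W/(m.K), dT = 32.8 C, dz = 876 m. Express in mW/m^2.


q = k * dT / dz * 1000
= 3.79 * 32.8 / 876 * 1000
= 0.141909 * 1000
= 141.9087 mW/m^2

141.9087


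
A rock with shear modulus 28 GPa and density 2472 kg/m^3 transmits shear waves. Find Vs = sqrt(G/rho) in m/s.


Convert G to Pa: G = 28e9 Pa
Compute G/rho = 28e9 / 2472 = 11326860.8414
Vs = sqrt(11326860.8414) = 3365.54 m/s

3365.54


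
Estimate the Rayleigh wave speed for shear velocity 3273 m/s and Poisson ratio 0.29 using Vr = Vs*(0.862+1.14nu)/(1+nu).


Numerator factor = 0.862 + 1.14*0.29 = 1.1926
Denominator = 1 + 0.29 = 1.29
Vr = 3273 * 1.1926 / 1.29 = 3025.88 m/s

3025.88


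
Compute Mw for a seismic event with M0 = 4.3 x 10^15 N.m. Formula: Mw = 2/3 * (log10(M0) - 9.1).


log10(M0) = log10(4.3 x 10^15) = 15.6335
Mw = 2/3 * (15.6335 - 9.1)
= 2/3 * 6.5335
= 4.36

4.36


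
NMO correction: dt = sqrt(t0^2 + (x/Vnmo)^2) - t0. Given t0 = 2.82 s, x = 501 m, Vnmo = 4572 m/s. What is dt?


x/Vnmo = 501/4572 = 0.10958
(x/Vnmo)^2 = 0.012008
t0^2 = 7.9524
sqrt(7.9524 + 0.012008) = 2.822128
dt = 2.822128 - 2.82 = 0.002128

0.002128


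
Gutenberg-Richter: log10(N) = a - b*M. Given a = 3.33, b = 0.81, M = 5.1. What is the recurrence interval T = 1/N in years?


log10(N) = 3.33 - 0.81*5.1 = -0.801
N = 10^-0.801 = 0.158125
T = 1/N = 1/0.158125 = 6.3241 years

6.3241


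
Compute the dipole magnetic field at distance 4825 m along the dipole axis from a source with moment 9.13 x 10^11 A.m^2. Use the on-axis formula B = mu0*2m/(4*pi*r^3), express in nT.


m = 9.13 x 10^11 = 913000000000 A.m^2
2m = 1826000000000 A.m^2
r^3 = 4825^3 = 112329015625
B = (4pi*10^-7) * 1826000000000 / (4*pi * 112329015625) * 1e9
= 2294619.274182 / 1411568041089.89 * 1e9
= 1625.5818 nT

1625.5818


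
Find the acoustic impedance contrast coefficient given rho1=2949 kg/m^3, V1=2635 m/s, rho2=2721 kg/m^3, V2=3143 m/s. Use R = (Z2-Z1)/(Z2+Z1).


Z1 = 2949 * 2635 = 7770615
Z2 = 2721 * 3143 = 8552103
R = (8552103 - 7770615) / (8552103 + 7770615) = 781488 / 16322718 = 0.0479

0.0479


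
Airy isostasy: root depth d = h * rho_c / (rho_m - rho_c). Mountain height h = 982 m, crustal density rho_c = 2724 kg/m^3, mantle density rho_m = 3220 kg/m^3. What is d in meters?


rho_m - rho_c = 3220 - 2724 = 496
d = 982 * 2724 / 496
= 2674968 / 496
= 5393.08 m

5393.08


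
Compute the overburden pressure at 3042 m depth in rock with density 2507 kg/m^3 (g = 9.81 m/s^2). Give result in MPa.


P = rho * g * z / 1e6
= 2507 * 9.81 * 3042 / 1e6
= 74813944.14 / 1e6
= 74.8139 MPa

74.8139


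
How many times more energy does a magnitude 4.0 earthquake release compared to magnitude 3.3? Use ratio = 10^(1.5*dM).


M2 - M1 = 4.0 - 3.3 = 0.7
1.5 * 0.7 = 1.05
ratio = 10^1.05 = 11.22

11.22


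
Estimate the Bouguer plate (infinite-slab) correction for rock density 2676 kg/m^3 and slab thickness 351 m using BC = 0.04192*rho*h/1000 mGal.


BC = 0.04192 * rho * h / 1000
= 0.04192 * 2676 * 351 / 1000
= 39.3744 mGal

39.3744


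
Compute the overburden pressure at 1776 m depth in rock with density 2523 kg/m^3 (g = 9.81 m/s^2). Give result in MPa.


P = rho * g * z / 1e6
= 2523 * 9.81 * 1776 / 1e6
= 43957118.88 / 1e6
= 43.9571 MPa

43.9571


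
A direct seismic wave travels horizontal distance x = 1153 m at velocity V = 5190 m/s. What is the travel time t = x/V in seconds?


t = x / V
= 1153 / 5190
= 0.2222 s

0.2222


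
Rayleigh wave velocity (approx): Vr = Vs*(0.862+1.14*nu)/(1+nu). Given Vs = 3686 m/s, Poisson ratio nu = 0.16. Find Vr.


Numerator factor = 0.862 + 1.14*0.16 = 1.0444
Denominator = 1 + 0.16 = 1.16
Vr = 3686 * 1.0444 / 1.16 = 3318.67 m/s

3318.67


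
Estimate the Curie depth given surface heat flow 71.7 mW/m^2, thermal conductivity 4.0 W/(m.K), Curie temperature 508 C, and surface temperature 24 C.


T_Curie - T_surf = 508 - 24 = 484 C
Convert q to W/m^2: 71.7 mW/m^2 = 0.0717 W/m^2
d = 484 * 4.0 / 0.0717 = 27001.39 m

27001.39


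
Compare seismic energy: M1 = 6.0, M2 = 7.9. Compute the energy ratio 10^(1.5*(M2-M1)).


M2 - M1 = 7.9 - 6.0 = 1.9
1.5 * 1.9 = 2.85
ratio = 10^2.85 = 707.95

707.95


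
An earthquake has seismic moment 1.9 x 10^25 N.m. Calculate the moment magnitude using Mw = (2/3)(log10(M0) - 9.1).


log10(M0) = log10(1.9 x 10^25) = 25.2788
Mw = 2/3 * (25.2788 - 9.1)
= 2/3 * 16.1788
= 10.79

10.79


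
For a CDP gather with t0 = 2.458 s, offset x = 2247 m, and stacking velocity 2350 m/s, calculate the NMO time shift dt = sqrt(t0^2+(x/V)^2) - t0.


x/Vnmo = 2247/2350 = 0.95617
(x/Vnmo)^2 = 0.914261
t0^2 = 6.041764
sqrt(6.041764 + 0.914261) = 2.637428
dt = 2.637428 - 2.458 = 0.179428

0.179428


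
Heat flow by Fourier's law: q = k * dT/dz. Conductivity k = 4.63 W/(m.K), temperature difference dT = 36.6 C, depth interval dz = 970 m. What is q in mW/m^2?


q = k * dT / dz * 1000
= 4.63 * 36.6 / 970 * 1000
= 0.174699 * 1000
= 174.699 mW/m^2

174.699


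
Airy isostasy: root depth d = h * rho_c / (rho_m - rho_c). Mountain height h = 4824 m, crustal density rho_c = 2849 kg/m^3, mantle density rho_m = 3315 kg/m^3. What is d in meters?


rho_m - rho_c = 3315 - 2849 = 466
d = 4824 * 2849 / 466
= 13743576 / 466
= 29492.65 m

29492.65


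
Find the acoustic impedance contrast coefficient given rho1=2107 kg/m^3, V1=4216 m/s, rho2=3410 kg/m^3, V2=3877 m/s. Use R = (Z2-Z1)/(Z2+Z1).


Z1 = 2107 * 4216 = 8883112
Z2 = 3410 * 3877 = 13220570
R = (13220570 - 8883112) / (13220570 + 8883112) = 4337458 / 22103682 = 0.1962

0.1962


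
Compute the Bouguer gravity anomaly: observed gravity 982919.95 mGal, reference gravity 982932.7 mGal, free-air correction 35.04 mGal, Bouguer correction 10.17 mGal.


BA = g_obs - g_ref + FAC - BC
= 982919.95 - 982932.7 + 35.04 - 10.17
= 12.12 mGal

12.12


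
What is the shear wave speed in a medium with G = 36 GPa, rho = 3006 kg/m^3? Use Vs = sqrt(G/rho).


Convert G to Pa: G = 36e9 Pa
Compute G/rho = 36e9 / 3006 = 11976047.9042
Vs = sqrt(11976047.9042) = 3460.64 m/s

3460.64


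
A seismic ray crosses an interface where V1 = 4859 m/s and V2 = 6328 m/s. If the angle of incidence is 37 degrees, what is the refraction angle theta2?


sin(theta1) = sin(37 deg) = 0.601815
sin(theta2) = V2/V1 * sin(theta1) = 6328/4859 * 0.601815 = 0.783759
theta2 = arcsin(0.783759) = 51.6061 degrees

51.6061


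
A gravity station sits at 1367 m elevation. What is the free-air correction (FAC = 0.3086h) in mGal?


FAC = 0.3086 * h
= 0.3086 * 1367
= 421.8562 mGal

421.8562


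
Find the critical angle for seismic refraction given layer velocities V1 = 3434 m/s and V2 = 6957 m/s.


V1/V2 = 3434/6957 = 0.493604
theta_c = arcsin(0.493604) = 29.5777 degrees

29.5777


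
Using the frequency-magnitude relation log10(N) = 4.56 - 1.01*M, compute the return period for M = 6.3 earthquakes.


log10(N) = 4.56 - 1.01*6.3 = -1.803
N = 10^-1.803 = 0.01574
T = 1/N = 1/0.01574 = 63.5331 years

63.5331


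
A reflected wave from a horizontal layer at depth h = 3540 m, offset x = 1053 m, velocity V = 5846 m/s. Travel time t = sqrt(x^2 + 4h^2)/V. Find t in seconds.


x^2 + 4h^2 = 1053^2 + 4*3540^2 = 1108809 + 50126400 = 51235209
sqrt(51235209) = 7157.8774
t = 7157.8774 / 5846 = 1.2244 s

1.2244


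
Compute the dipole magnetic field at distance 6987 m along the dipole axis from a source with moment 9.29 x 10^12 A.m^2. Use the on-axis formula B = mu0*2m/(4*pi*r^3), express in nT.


m = 9.29 x 10^12 = 9290000000000 A.m^2
2m = 18580000000000 A.m^2
r^3 = 6987^3 = 341092546803
B = (4pi*10^-7) * 18580000000000 / (4*pi * 341092546803) * 1e9
= 23348316.601479 / 4286295356922.15 * 1e9
= 5447.202 nT

5447.202


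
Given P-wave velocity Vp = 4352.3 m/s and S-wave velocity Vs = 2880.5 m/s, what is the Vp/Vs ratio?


Vp/Vs = 4352.3 / 2880.5
= 1.511

1.511


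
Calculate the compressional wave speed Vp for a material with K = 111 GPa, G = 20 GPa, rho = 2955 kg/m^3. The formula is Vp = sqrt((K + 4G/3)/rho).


First compute the effective modulus:
K + 4G/3 = 111e9 + 4*20e9/3 = 137666666666.67 Pa
Then divide by density:
137666666666.67 / 2955 = 46587704.4557 Pa/(kg/m^3)
Take the square root:
Vp = sqrt(46587704.4557) = 6825.52 m/s

6825.52


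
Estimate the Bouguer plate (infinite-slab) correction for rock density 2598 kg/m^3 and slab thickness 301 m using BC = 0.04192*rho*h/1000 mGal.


BC = 0.04192 * rho * h / 1000
= 0.04192 * 2598 * 301 / 1000
= 32.7814 mGal

32.7814


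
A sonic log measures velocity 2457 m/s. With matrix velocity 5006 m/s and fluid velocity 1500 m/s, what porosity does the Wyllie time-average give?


1/V - 1/Vm = 1/2457 - 1/5006 = 0.00020724
1/Vf - 1/Vm = 1/1500 - 1/5006 = 0.00046691
phi = 0.00020724 / 0.00046691 = 0.4439

0.4439


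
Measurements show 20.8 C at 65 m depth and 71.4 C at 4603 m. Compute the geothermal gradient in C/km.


dT = 71.4 - 20.8 = 50.6 C
dz = 4603 - 65 = 4538 m
gradient = dT/dz * 1000 = 50.6/4538 * 1000 = 11.1503 C/km

11.1503


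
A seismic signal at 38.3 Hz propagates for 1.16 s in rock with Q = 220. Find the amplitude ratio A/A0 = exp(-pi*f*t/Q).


pi*f*t/Q = pi*38.3*1.16/220 = 0.63443
A/A0 = exp(-0.63443) = 0.530237

0.530237


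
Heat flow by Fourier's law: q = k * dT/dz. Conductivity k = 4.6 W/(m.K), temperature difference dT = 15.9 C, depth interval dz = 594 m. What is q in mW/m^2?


q = k * dT / dz * 1000
= 4.6 * 15.9 / 594 * 1000
= 0.123131 * 1000
= 123.1313 mW/m^2

123.1313


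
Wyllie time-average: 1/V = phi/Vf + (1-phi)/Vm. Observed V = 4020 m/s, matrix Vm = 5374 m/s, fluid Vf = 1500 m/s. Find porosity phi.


1/V - 1/Vm = 1/4020 - 1/5374 = 6.268e-05
1/Vf - 1/Vm = 1/1500 - 1/5374 = 0.00048059
phi = 6.268e-05 / 0.00048059 = 0.1304

0.1304


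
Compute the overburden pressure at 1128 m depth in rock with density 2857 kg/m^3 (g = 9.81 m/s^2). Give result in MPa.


P = rho * g * z / 1e6
= 2857 * 9.81 * 1128 / 1e6
= 31614647.76 / 1e6
= 31.6146 MPa

31.6146


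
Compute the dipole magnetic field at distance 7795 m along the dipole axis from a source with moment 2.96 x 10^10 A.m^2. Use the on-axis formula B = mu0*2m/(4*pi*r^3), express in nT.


m = 2.96 x 10^10 = 29600000000 A.m^2
2m = 59200000000 A.m^2
r^3 = 7795^3 = 473639984875
B = (4pi*10^-7) * 59200000000 / (4*pi * 473639984875) * 1e9
= 74392.914037 / 5951935587718.72 * 1e9
= 12.4989 nT

12.4989


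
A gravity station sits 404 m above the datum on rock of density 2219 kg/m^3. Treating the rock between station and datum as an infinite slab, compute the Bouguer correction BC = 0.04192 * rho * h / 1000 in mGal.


BC = 0.04192 * rho * h / 1000
= 0.04192 * 2219 * 404 / 1000
= 37.5803 mGal

37.5803


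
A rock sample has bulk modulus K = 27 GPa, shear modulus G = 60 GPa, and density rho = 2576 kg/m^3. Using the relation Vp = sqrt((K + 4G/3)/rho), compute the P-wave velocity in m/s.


First compute the effective modulus:
K + 4G/3 = 27e9 + 4*60e9/3 = 107000000000.0 Pa
Then divide by density:
107000000000.0 / 2576 = 41537267.0807 Pa/(kg/m^3)
Take the square root:
Vp = sqrt(41537267.0807) = 6444.94 m/s

6444.94


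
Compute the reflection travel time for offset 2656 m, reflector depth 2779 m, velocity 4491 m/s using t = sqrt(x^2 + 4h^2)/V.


x^2 + 4h^2 = 2656^2 + 4*2779^2 = 7054336 + 30891364 = 37945700
sqrt(37945700) = 6160.0081
t = 6160.0081 / 4491 = 1.3716 s

1.3716


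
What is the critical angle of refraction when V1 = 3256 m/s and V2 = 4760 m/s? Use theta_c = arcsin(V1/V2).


V1/V2 = 3256/4760 = 0.684034
theta_c = arcsin(0.684034) = 43.1597 degrees

43.1597


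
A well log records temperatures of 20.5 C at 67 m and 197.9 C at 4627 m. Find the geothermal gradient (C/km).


dT = 197.9 - 20.5 = 177.4 C
dz = 4627 - 67 = 4560 m
gradient = dT/dz * 1000 = 177.4/4560 * 1000 = 38.9035 C/km

38.9035


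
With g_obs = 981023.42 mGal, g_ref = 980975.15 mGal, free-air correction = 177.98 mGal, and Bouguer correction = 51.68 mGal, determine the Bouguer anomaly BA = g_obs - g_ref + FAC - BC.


BA = g_obs - g_ref + FAC - BC
= 981023.42 - 980975.15 + 177.98 - 51.68
= 174.57 mGal

174.57


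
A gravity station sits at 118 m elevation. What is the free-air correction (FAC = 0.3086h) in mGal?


FAC = 0.3086 * h
= 0.3086 * 118
= 36.4148 mGal

36.4148


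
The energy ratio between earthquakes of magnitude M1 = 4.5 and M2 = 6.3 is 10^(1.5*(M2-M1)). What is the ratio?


M2 - M1 = 6.3 - 4.5 = 1.8
1.5 * 1.8 = 2.7
ratio = 10^2.7 = 501.19

501.19


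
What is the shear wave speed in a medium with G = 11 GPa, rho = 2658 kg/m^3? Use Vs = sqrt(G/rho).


Convert G to Pa: G = 11e9 Pa
Compute G/rho = 11e9 / 2658 = 4138449.9624
Vs = sqrt(4138449.9624) = 2034.32 m/s

2034.32


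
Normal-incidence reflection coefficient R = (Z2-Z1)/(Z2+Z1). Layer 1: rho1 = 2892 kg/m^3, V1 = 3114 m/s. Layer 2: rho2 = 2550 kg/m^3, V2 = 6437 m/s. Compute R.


Z1 = 2892 * 3114 = 9005688
Z2 = 2550 * 6437 = 16414350
R = (16414350 - 9005688) / (16414350 + 9005688) = 7408662 / 25420038 = 0.2914

0.2914


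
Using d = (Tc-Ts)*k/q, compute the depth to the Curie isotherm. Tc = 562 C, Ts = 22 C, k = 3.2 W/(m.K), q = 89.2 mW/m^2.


T_Curie - T_surf = 562 - 22 = 540 C
Convert q to W/m^2: 89.2 mW/m^2 = 0.0892 W/m^2
d = 540 * 3.2 / 0.0892 = 19372.2 m

19372.2


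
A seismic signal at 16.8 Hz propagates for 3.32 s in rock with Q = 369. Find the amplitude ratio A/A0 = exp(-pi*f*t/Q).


pi*f*t/Q = pi*16.8*3.32/369 = 0.474866
A/A0 = exp(-0.474866) = 0.621969

0.621969


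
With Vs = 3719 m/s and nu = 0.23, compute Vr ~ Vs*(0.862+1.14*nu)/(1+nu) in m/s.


Numerator factor = 0.862 + 1.14*0.23 = 1.1242
Denominator = 1 + 0.23 = 1.23
Vr = 3719 * 1.1242 / 1.23 = 3399.11 m/s

3399.11


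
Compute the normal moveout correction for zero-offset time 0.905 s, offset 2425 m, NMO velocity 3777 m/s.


x/Vnmo = 2425/3777 = 0.642044
(x/Vnmo)^2 = 0.41222
t0^2 = 0.819025
sqrt(0.819025 + 0.41222) = 1.109615
dt = 1.109615 - 0.905 = 0.204615

0.204615


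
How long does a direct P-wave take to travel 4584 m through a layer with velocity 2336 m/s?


t = x / V
= 4584 / 2336
= 1.9623 s

1.9623


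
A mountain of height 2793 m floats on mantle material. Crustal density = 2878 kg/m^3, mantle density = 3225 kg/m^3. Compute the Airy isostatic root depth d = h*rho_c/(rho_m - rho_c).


rho_m - rho_c = 3225 - 2878 = 347
d = 2793 * 2878 / 347
= 8038254 / 347
= 23165.0 m

23165.0


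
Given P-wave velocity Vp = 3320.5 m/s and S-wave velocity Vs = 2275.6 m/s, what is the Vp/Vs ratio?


Vp/Vs = 3320.5 / 2275.6
= 1.4592

1.4592


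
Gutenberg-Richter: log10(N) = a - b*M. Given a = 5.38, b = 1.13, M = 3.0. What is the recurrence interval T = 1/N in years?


log10(N) = 5.38 - 1.13*3.0 = 1.99
N = 10^1.99 = 97.723722
T = 1/N = 1/97.723722 = 0.0102 years

0.0102


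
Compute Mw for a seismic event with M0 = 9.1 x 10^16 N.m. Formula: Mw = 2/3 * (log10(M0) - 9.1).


log10(M0) = log10(9.1 x 10^16) = 16.959
Mw = 2/3 * (16.959 - 9.1)
= 2/3 * 7.859
= 5.24

5.24


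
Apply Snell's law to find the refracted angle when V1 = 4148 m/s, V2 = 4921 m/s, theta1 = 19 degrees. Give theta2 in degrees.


sin(theta1) = sin(19 deg) = 0.325568
sin(theta2) = V2/V1 * sin(theta1) = 4921/4148 * 0.325568 = 0.386239
theta2 = arcsin(0.386239) = 22.7207 degrees

22.7207


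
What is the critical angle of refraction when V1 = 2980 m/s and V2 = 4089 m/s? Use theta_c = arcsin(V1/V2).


V1/V2 = 2980/4089 = 0.728785
theta_c = arcsin(0.728785) = 46.7846 degrees

46.7846


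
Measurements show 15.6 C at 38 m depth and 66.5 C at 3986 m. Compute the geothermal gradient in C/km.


dT = 66.5 - 15.6 = 50.9 C
dz = 3986 - 38 = 3948 m
gradient = dT/dz * 1000 = 50.9/3948 * 1000 = 12.8926 C/km

12.8926


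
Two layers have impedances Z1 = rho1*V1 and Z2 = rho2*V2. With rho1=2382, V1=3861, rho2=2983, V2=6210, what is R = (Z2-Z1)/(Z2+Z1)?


Z1 = 2382 * 3861 = 9196902
Z2 = 2983 * 6210 = 18524430
R = (18524430 - 9196902) / (18524430 + 9196902) = 9327528 / 27721332 = 0.3365

0.3365


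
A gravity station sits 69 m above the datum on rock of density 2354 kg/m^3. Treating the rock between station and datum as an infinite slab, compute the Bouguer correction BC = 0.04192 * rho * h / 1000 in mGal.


BC = 0.04192 * rho * h / 1000
= 0.04192 * 2354 * 69 / 1000
= 6.8089 mGal

6.8089


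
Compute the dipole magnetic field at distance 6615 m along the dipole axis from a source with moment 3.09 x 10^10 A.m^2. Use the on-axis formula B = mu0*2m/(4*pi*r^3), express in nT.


m = 3.09 x 10^10 = 30900000000 A.m^2
2m = 61800000000 A.m^2
r^3 = 6615^3 = 289460658375
B = (4pi*10^-7) * 61800000000 / (4*pi * 289460658375) * 1e9
= 77660.170397 / 3637469911416.66 * 1e9
= 21.3501 nT

21.3501


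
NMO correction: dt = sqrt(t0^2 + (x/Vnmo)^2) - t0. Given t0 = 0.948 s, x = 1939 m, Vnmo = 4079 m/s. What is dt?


x/Vnmo = 1939/4079 = 0.475362
(x/Vnmo)^2 = 0.225969
t0^2 = 0.898704
sqrt(0.898704 + 0.225969) = 1.060506
dt = 1.060506 - 0.948 = 0.112506

0.112506


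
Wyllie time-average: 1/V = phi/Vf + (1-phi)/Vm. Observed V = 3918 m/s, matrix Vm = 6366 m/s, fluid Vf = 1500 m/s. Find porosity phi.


1/V - 1/Vm = 1/3918 - 1/6366 = 9.815e-05
1/Vf - 1/Vm = 1/1500 - 1/6366 = 0.00050958
phi = 9.815e-05 / 0.00050958 = 0.1926

0.1926


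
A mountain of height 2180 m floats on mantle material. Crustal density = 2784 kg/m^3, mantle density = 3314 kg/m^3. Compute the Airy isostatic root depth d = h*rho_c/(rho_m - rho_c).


rho_m - rho_c = 3314 - 2784 = 530
d = 2180 * 2784 / 530
= 6069120 / 530
= 11451.17 m

11451.17


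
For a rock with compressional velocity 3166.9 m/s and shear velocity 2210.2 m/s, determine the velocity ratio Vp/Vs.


Vp/Vs = 3166.9 / 2210.2
= 1.4329

1.4329


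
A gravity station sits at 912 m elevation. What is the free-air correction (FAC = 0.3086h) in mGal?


FAC = 0.3086 * h
= 0.3086 * 912
= 281.4432 mGal

281.4432


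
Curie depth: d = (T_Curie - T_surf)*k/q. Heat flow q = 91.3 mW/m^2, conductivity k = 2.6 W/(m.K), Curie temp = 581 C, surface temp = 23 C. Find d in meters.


T_Curie - T_surf = 581 - 23 = 558 C
Convert q to W/m^2: 91.3 mW/m^2 = 0.0913 W/m^2
d = 558 * 2.6 / 0.0913 = 15890.47 m

15890.47


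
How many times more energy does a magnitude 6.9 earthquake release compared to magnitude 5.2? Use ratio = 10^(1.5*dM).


M2 - M1 = 6.9 - 5.2 = 1.7
1.5 * 1.7 = 2.55
ratio = 10^2.55 = 354.81

354.81


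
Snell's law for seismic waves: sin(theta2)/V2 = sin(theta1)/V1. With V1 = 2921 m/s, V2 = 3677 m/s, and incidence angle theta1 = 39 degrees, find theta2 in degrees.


sin(theta1) = sin(39 deg) = 0.62932
sin(theta2) = V2/V1 * sin(theta1) = 3677/2921 * 0.62932 = 0.792198
theta2 = arcsin(0.792198) = 52.3914 degrees

52.3914


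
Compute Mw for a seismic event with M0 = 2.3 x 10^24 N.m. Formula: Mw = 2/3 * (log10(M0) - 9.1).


log10(M0) = log10(2.3 x 10^24) = 24.3617
Mw = 2/3 * (24.3617 - 9.1)
= 2/3 * 15.2617
= 10.17

10.17


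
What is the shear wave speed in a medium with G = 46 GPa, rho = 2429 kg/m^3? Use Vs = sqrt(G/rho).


Convert G to Pa: G = 46e9 Pa
Compute G/rho = 46e9 / 2429 = 18937834.4998
Vs = sqrt(18937834.4998) = 4351.76 m/s

4351.76


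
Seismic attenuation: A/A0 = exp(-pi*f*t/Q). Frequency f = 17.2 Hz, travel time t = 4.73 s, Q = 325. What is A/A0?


pi*f*t/Q = pi*17.2*4.73/325 = 0.786423
A/A0 = exp(-0.786423) = 0.455471

0.455471


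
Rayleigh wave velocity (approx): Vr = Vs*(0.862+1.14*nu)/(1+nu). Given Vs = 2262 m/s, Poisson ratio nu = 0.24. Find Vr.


Numerator factor = 0.862 + 1.14*0.24 = 1.1356
Denominator = 1 + 0.24 = 1.24
Vr = 2262 * 1.1356 / 1.24 = 2071.55 m/s

2071.55


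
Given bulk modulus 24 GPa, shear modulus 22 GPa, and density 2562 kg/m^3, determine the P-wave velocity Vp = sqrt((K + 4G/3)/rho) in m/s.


First compute the effective modulus:
K + 4G/3 = 24e9 + 4*22e9/3 = 53333333333.33 Pa
Then divide by density:
53333333333.33 / 2562 = 20817069.9974 Pa/(kg/m^3)
Take the square root:
Vp = sqrt(20817069.9974) = 4562.57 m/s

4562.57


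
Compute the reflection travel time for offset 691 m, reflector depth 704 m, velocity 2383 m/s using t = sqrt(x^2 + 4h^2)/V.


x^2 + 4h^2 = 691^2 + 4*704^2 = 477481 + 1982464 = 2459945
sqrt(2459945) = 1568.4212
t = 1568.4212 / 2383 = 0.6582 s

0.6582


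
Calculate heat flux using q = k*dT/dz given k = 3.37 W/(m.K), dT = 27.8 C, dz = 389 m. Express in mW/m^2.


q = k * dT / dz * 1000
= 3.37 * 27.8 / 389 * 1000
= 0.240838 * 1000
= 240.838 mW/m^2

240.838


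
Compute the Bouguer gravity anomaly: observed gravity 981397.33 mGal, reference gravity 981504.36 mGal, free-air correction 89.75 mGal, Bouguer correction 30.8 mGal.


BA = g_obs - g_ref + FAC - BC
= 981397.33 - 981504.36 + 89.75 - 30.8
= -48.08 mGal

-48.08


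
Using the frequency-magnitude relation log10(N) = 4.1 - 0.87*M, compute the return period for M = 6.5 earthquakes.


log10(N) = 4.1 - 0.87*6.5 = -1.555
N = 10^-1.555 = 0.027861
T = 1/N = 1/0.027861 = 35.8922 years

35.8922


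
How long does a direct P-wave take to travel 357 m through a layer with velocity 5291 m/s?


t = x / V
= 357 / 5291
= 0.0675 s

0.0675


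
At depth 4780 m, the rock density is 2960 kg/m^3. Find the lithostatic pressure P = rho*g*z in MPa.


P = rho * g * z / 1e6
= 2960 * 9.81 * 4780 / 1e6
= 138799728.0 / 1e6
= 138.7997 MPa

138.7997


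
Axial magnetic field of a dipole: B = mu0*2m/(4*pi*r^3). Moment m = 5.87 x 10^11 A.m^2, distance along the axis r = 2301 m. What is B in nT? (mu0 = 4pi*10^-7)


m = 5.87 x 10^11 = 587000000000 A.m^2
2m = 1174000000000 A.m^2
r^3 = 2301^3 = 12182876901
B = (4pi*10^-7) * 1174000000000 / (4*pi * 12182876901) * 1e9
= 1475291.910126 / 153094546287.08 * 1e9
= 9636.4759 nT

9636.4759


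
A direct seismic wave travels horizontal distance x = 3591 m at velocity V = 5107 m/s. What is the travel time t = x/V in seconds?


t = x / V
= 3591 / 5107
= 0.7032 s

0.7032


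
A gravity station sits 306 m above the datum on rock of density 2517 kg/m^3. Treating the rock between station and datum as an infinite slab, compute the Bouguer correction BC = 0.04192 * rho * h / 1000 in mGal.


BC = 0.04192 * rho * h / 1000
= 0.04192 * 2517 * 306 / 1000
= 32.2869 mGal

32.2869


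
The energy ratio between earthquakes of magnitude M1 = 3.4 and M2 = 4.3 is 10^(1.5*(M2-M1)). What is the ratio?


M2 - M1 = 4.3 - 3.4 = 0.9
1.5 * 0.9 = 1.35
ratio = 10^1.35 = 22.39

22.39


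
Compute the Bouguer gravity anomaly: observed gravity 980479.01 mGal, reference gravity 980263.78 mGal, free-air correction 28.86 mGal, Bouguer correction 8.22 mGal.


BA = g_obs - g_ref + FAC - BC
= 980479.01 - 980263.78 + 28.86 - 8.22
= 235.87 mGal

235.87


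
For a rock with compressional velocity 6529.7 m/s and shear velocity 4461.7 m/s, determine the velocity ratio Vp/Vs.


Vp/Vs = 6529.7 / 4461.7
= 1.4635

1.4635


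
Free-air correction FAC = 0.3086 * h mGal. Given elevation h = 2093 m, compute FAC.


FAC = 0.3086 * h
= 0.3086 * 2093
= 645.8998 mGal

645.8998


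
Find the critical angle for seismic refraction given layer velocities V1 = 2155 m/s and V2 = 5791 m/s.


V1/V2 = 2155/5791 = 0.372129
theta_c = arcsin(0.372129) = 21.847 degrees

21.847


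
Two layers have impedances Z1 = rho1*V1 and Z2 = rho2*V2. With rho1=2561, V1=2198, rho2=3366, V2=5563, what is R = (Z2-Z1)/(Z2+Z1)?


Z1 = 2561 * 2198 = 5629078
Z2 = 3366 * 5563 = 18725058
R = (18725058 - 5629078) / (18725058 + 5629078) = 13095980 / 24354136 = 0.5377

0.5377


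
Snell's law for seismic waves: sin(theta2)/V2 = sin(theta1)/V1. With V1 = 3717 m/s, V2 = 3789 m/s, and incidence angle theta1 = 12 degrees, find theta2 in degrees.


sin(theta1) = sin(12 deg) = 0.207912
sin(theta2) = V2/V1 * sin(theta1) = 3789/3717 * 0.207912 = 0.211939
theta2 = arcsin(0.211939) = 12.236 degrees

12.236


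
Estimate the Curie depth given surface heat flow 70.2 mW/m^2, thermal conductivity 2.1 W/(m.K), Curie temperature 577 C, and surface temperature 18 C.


T_Curie - T_surf = 577 - 18 = 559 C
Convert q to W/m^2: 70.2 mW/m^2 = 0.0702 W/m^2
d = 559 * 2.1 / 0.0702 = 16722.22 m

16722.22


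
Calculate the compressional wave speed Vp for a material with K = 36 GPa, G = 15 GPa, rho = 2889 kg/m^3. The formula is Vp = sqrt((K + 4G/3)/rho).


First compute the effective modulus:
K + 4G/3 = 36e9 + 4*15e9/3 = 56000000000.0 Pa
Then divide by density:
56000000000.0 / 2889 = 19383869.8512 Pa/(kg/m^3)
Take the square root:
Vp = sqrt(19383869.8512) = 4402.71 m/s

4402.71


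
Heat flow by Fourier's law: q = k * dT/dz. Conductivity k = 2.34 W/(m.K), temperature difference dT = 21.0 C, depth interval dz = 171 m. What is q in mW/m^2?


q = k * dT / dz * 1000
= 2.34 * 21.0 / 171 * 1000
= 0.287368 * 1000
= 287.3684 mW/m^2

287.3684


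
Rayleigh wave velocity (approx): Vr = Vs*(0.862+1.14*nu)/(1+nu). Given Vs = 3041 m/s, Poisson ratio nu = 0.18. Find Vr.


Numerator factor = 0.862 + 1.14*0.18 = 1.0672
Denominator = 1 + 0.18 = 1.18
Vr = 3041 * 1.0672 / 1.18 = 2750.3 m/s

2750.3


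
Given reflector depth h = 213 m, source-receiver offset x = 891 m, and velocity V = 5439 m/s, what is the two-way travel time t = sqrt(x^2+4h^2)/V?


x^2 + 4h^2 = 891^2 + 4*213^2 = 793881 + 181476 = 975357
sqrt(975357) = 987.6016
t = 987.6016 / 5439 = 0.1816 s

0.1816


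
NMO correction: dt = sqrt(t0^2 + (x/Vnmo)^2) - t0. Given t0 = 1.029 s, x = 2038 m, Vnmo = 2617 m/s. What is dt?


x/Vnmo = 2038/2617 = 0.778754
(x/Vnmo)^2 = 0.606458
t0^2 = 1.058841
sqrt(1.058841 + 0.606458) = 1.290465
dt = 1.290465 - 1.029 = 0.261465

0.261465


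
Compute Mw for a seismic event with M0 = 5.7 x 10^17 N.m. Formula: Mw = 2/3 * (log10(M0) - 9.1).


log10(M0) = log10(5.7 x 10^17) = 17.7559
Mw = 2/3 * (17.7559 - 9.1)
= 2/3 * 8.6559
= 5.77

5.77


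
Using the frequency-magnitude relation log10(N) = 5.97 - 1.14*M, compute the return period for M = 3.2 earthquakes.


log10(N) = 5.97 - 1.14*3.2 = 2.322
N = 10^2.322 = 209.893988
T = 1/N = 1/209.893988 = 0.0048 years

0.0048


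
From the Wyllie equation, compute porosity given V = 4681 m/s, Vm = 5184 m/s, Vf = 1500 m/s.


1/V - 1/Vm = 1/4681 - 1/5184 = 2.073e-05
1/Vf - 1/Vm = 1/1500 - 1/5184 = 0.00047377
phi = 2.073e-05 / 0.00047377 = 0.0438

0.0438


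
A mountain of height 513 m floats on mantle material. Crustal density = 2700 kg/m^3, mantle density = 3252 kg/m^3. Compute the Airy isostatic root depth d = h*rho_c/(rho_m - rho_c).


rho_m - rho_c = 3252 - 2700 = 552
d = 513 * 2700 / 552
= 1385100 / 552
= 2509.24 m

2509.24


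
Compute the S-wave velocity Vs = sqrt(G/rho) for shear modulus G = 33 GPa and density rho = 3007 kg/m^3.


Convert G to Pa: G = 33e9 Pa
Compute G/rho = 33e9 / 3007 = 10974393.0828
Vs = sqrt(10974393.0828) = 3312.76 m/s

3312.76


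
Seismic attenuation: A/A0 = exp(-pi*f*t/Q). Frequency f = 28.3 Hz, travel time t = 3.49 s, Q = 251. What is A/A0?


pi*f*t/Q = pi*28.3*3.49/251 = 1.236198
A/A0 = exp(-1.236198) = 0.290487

0.290487


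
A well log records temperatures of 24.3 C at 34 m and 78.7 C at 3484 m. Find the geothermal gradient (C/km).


dT = 78.7 - 24.3 = 54.4 C
dz = 3484 - 34 = 3450 m
gradient = dT/dz * 1000 = 54.4/3450 * 1000 = 15.7681 C/km

15.7681


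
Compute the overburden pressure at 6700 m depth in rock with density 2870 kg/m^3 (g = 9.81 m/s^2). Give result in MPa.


P = rho * g * z / 1e6
= 2870 * 9.81 * 6700 / 1e6
= 188636490.0 / 1e6
= 188.6365 MPa

188.6365


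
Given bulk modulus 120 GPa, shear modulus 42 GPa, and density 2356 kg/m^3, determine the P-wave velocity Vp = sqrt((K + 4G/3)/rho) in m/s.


First compute the effective modulus:
K + 4G/3 = 120e9 + 4*42e9/3 = 176000000000.0 Pa
Then divide by density:
176000000000.0 / 2356 = 74702886.2479 Pa/(kg/m^3)
Take the square root:
Vp = sqrt(74702886.2479) = 8643.08 m/s

8643.08


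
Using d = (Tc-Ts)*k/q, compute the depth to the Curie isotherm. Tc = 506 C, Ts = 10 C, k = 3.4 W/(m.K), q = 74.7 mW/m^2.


T_Curie - T_surf = 506 - 10 = 496 C
Convert q to W/m^2: 74.7 mW/m^2 = 0.0747 W/m^2
d = 496 * 3.4 / 0.0747 = 22575.64 m

22575.64


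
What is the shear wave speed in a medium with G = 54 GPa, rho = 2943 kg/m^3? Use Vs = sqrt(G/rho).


Convert G to Pa: G = 54e9 Pa
Compute G/rho = 54e9 / 2943 = 18348623.8532
Vs = sqrt(18348623.8532) = 4283.53 m/s

4283.53


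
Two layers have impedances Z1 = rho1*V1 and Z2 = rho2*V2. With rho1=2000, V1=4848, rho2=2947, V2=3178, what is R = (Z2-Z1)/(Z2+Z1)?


Z1 = 2000 * 4848 = 9696000
Z2 = 2947 * 3178 = 9365566
R = (9365566 - 9696000) / (9365566 + 9696000) = -330434 / 19061566 = -0.0173

-0.0173
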